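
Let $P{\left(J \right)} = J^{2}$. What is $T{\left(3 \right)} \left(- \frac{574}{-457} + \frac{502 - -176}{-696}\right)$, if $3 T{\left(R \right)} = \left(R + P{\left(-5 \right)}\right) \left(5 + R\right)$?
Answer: $\frac{278936}{13253} \approx 21.047$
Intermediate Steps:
$T{\left(R \right)} = \frac{\left(5 + R\right) \left(25 + R\right)}{3}$ ($T{\left(R \right)} = \frac{\left(R + \left(-5\right)^{2}\right) \left(5 + R\right)}{3} = \frac{\left(R + 25\right) \left(5 + R\right)}{3} = \frac{\left(25 + R\right) \left(5 + R\right)}{3} = \frac{\left(5 + R\right) \left(25 + R\right)}{3}$)
$T{\left(3 \right)} \left(- \frac{574}{-457} + \frac{502 - -176}{-696}\right) = \left(\frac{125}{3} + 10 \cdot 3 + \frac{3^{2}}{3}\right) \left(- \frac{574}{-457} + \frac{502 - -176}{-696}\right) = \left(\frac{125}{3} + 30 + \frac{1}{3} \cdot 9\right) \left(\left(-574\right) \left(- \frac{1}{457}\right) + \left(502 + 176\right) \left(- \frac{1}{696}\right)\right) = \left(\frac{125}{3} + 30 + 3\right) \left(\frac{574}{457} + 678 \left(- \frac{1}{696}\right)\right) = \frac{224 \left(\frac{574}{457} - \frac{113}{116}\right)}{3} = \frac{224}{3} \cdot \frac{14943}{53012} = \frac{278936}{13253}$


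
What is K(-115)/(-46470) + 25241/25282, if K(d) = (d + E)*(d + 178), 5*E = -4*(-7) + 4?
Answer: 560801524/489522725 ≈ 1.1456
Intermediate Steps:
E = 32/5 (E = (-4*(-7) + 4)/5 = (28 + 4)/5 = (1/5)*32 = 32/5 ≈ 6.4000)
K(d) = (178 + d)*(32/5 + d) (K(d) = (d + 32/5)*(d + 178) = (32/5 + d)*(178 + d) = (178 + d)*(32/5 + d))
K(-115)/(-46470) + 25241/25282 = (5696/5 + (-115)**2 + (922/5)*(-115))/(-46470) + 25241/25282 = (5696/5 + 13225 - 21206)*(-1/46470) + 25241*(1/25282) = -34209/5*(-1/46470) + 25241/25282 = 11403/77450 + 25241/25282 = 560801524/489522725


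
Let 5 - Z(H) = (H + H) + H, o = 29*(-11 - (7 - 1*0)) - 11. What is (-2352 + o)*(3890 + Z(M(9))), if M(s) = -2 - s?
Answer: -11332280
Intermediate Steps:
o = -533 (o = 29*(-11 - (7 + 0)) - 11 = 29*(-11 - 1*7) - 11 = 29*(-11 - 7) - 11 = 29*(-18) - 11 = -522 - 11 = -533)
Z(H) = 5 - 3*H (Z(H) = 5 - ((H + H) + H) = 5 - (2*H + H) = 5 - 3*H)
(-2352 + o)*(3890 + Z(M(9))) = (-2352 - 533)*(3890 + (5 - 3*(-2 - 1*9))) = -2885*(3890 + (5 - 3*(-2 - 9))) = -2885*(3890 + (5 - 3*(-11))) = -2885*(3890 + (5 + 33)) = -2885*(3890 + 38) = -2885*3928 = -11332280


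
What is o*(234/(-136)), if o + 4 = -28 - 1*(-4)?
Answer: 819/17 ≈ 48.176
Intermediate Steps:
o = -28 (o = -4 + (-28 - 1*(-4)) = -4 + (-28 + 4) = -4 - 24 = -28)
o*(234/(-136)) = -6552/(-136) = -6552*(-1)/136 = -28*(-117/68) = 819/17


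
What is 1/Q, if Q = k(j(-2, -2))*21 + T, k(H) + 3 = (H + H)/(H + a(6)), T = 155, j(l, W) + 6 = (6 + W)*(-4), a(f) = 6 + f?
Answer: 5/922 ≈ 0.0054230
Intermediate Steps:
j(l, W) = -30 - 4*W (j(l, W) = -6 + (6 + W)*(-4) = -6 + (-24 - 4*W) = -30 - 4*W)
k(H) = -3 + 2*H/(12 + H) (k(H) = -3 + (H + H)/(H + (6 + 6)) = -3 + (2*H)/(H + 12) = -3 + (2*H)/(12 + H) = -3 + 2*H/(12 + H))
Q = 922/5 (Q = ((-36 - (-30 - 4*(-2)))/(12 + (-30 - 4*(-2))))*21 + 155 = ((-36 - (-30 + 8))/(12 + (-30 + 8)))*21 + 155 = ((-36 - 1*(-22))/(12 - 22))*21 + 155 = ((-36 + 22)/(-10))*21 + 155 = -⅒*(-14)*21 + 155 = (7/5)*21 + 155 = 147/5 + 155 = 922/5 ≈ 184.40)
1/Q = 1/(922/5) = 5/922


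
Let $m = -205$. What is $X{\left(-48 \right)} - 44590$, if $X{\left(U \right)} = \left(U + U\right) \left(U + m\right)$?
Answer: $-20302$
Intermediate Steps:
$X{\left(U \right)} = 2 U \left(-205 + U\right)$ ($X{\left(U \right)} = \left(U + U\right) \left(U - 205\right) = 2 U \left(-205 + U\right)$)
$X{\left(-48 \right)} - 44590 = 2 \left(-48\right) \left(-205 - 48\right) - 44590 = 2 \left(-48\right) \left(-253\right) - 44590 = 24288 - 44590 = -20302$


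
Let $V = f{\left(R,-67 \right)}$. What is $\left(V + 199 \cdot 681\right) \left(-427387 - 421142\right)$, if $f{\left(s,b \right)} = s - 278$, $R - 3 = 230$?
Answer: $-114953617746$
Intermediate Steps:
$R = 233$ ($R = 3 + 230 = 233$)
$f{\left(s,b \right)} = -278 + s$
$V = -45$ ($V = -278 + 233 = -45$)
$\left(V + 199 \cdot 681\right) \left(-427387 - 421142\right) = \left(-45 + 199 \cdot 681\right) \left(-427387 - 421142\right) = \left(-45 + 135519\right) \left(-848529\right) = 135474 \left(-848529\right) = -114953617746$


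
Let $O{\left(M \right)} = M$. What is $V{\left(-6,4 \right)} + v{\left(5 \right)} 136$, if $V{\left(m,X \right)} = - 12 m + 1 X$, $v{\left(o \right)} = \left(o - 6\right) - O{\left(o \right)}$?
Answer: $-740$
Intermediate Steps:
$v{\left(o \right)} = -6$ ($v{\left(o \right)} = \left(o - 6\right) - o = \left(-6 + o\right) - o = -6$)
$V{\left(m,X \right)} = X - 12 m$ ($V{\left(m,X \right)} = - 12 m + X = X - 12 m$)
$V{\left(-6,4 \right)} + v{\left(5 \right)} 136 = \left(4 - -72\right) - 816 = \left(4 + 72\right) - 816 = 76 - 816 = -740$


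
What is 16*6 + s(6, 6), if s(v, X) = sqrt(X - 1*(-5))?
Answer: 96 + sqrt(11) ≈ 99.317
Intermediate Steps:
s(v, X) = sqrt(5 + X) (s(v, X) = sqrt(X + 5) = sqrt(5 + X))
16*6 + s(6, 6) = 16*6 + sqrt(5 + 6) = 96 + sqrt(11)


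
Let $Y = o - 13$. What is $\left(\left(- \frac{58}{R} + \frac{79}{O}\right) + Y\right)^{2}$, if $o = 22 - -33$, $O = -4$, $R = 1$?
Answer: $\frac{20449}{16} \approx 1278.1$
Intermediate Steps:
$o = 55$ ($o = 22 + 33 = 55$)
$Y = 42$ ($Y = 55 - 13 = 42$)
$\left(\left(- \frac{58}{R} + \frac{79}{O}\right) + Y\right)^{2} = \left(\left(- \frac{58}{1} + \frac{79}{-4}\right) + 42\right)^{2} = \left(\left(\left(-58\right) 1 + 79 \left(- \frac{1}{4}\right)\right) + 42\right)^{2} = \left(\left(-58 - \frac{79}{4}\right) + 42\right)^{2} = \left(- \frac{311}{4} + 42\right)^{2} = \left(- \frac{143}{4}\right)^{2} = \frac{20449}{16}$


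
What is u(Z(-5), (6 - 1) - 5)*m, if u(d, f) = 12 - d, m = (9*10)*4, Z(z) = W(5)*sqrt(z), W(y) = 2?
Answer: 4320 - 720*I*sqrt(5) ≈ 4320.0 - 1610.0*I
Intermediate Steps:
Z(z) = 2*sqrt(z)
m = 360 (m = 90*4 = 360)
u(Z(-5), (6 - 1) - 5)*m = (12 - 2*sqrt(-5))*360 = (12 - 2*I*sqrt(5))*360 = 4320 - 720*I*sqrt(5)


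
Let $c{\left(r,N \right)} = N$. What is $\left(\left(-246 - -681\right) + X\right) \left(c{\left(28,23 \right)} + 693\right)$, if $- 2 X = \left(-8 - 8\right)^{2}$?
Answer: $219812$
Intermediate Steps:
$X = -128$ ($X = - \frac{\left(-8 - 8\right)^{2}}{2} = - \frac{\left(-16\right)^{2}}{2} = \left(- \frac{1}{2}\right) 256 = -128$)
$\left(\left(-246 - -681\right) + X\right) \left(c{\left(28,23 \right)} + 693\right) = \left(\left(-246 - -681\right) - 128\right) \left(23 + 693\right) = \left(\left(-246 + 681\right) - 128\right) 716 = \left(435 - 128\right) 716 = 307 \cdot 716 = 219812$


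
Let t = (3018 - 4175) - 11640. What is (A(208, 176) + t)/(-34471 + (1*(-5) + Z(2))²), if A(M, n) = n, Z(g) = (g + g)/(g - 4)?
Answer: 4207/11474 ≈ 0.36665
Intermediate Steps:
Z(g) = 2*g/(-4 + g) (Z(g) = (2*g)/(-4 + g) = 2*g/(-4 + g))
t = -12797 (t = -1157 - 11640 = -12797)
(A(208, 176) + t)/(-34471 + (1*(-5) + Z(2))²) = (176 - 12797)/(-34471 + (1*(-5) + 2*2/(-4 + 2))²) = -12621/(-34471 + (-5 + 2*2/(-2))²) = -12621/(-34471 + (-5 + 2*2*(-½))²) = -12621/(-34471 + (-5 - 2)²) = -12621/(-34471 + (-7)²) = -12621/(-34471 + 49) = -12621/(-34422) = -12621*(-1/34422) = 4207/11474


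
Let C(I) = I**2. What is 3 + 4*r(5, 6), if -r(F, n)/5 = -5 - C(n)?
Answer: 823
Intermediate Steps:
r(F, n) = 25 + 5*n**2 (r(F, n) = -5*(-5 - n**2) = 25 + 5*n**2)
3 + 4*r(5, 6) = 3 + 4*(25 + 5*6**2) = 3 + 4*(25 + 5*36) = 3 + 4*(25 + 180) = 3 + 4*205 = 3 + 820 = 823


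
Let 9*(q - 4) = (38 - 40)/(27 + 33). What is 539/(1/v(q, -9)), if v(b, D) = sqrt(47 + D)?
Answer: 539*sqrt(38) ≈ 3322.6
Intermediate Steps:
q = 1079/270 (q = 4 + ((38 - 40)/(27 + 33))/9 = 4 + (-2/60)/9 = 4 + (-2*1/60)/9 = 4 + (1/9)*(-1/30) = 4 - 1/270 = 1079/270 ≈ 3.9963)
539/(1/v(q, -9)) = 539/(1/(sqrt(47 - 9))) = 539/(1/(sqrt(38))) = 539/((sqrt(38)/38)) = 539*sqrt(38)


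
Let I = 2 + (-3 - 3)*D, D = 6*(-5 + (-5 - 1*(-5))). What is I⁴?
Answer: 1097199376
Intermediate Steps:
D = -30 (D = 6*(-5 + (-5 + 5)) = 6*(-5 + 0) = 6*(-5) = -30)
I = 182 (I = 2 + (-3 - 3)*(-30) = 2 - 6*(-30) = 2 + 180 = 182)
I⁴ = 182⁴ = 1097199376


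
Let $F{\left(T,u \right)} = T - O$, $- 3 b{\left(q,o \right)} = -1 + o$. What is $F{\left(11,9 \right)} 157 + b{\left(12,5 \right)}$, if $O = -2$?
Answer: $\frac{6119}{3} \approx 2039.7$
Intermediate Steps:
$b{\left(q,o \right)} = \frac{1}{3} - \frac{o}{3}$ ($b{\left(q,o \right)} = - \frac{-1 + o}{3} = \frac{1}{3} - \frac{o}{3}$)
$F{\left(T,u \right)} = 2 + T$ ($F{\left(T,u \right)} = T - -2 = T + 2 = 2 + T$)
$F{\left(11,9 \right)} 157 + b{\left(12,5 \right)} = \left(2 + 11\right) 157 + \left(\frac{1}{3} - \frac{5}{3}\right) = 13 \cdot 157 + \left(\frac{1}{3} - \frac{5}{3}\right) = 2041 - \frac{4}{3} = \frac{6119}{3}$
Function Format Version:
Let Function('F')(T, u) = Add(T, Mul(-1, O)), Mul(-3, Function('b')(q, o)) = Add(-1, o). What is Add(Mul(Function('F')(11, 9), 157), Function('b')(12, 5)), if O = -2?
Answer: Rational(6119, 3) ≈ 2039.7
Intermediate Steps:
Function('b')(q, o) = Add(Rational(1, 3), Mul(Rational(-1, 3), o)) (Function('b')(q, o) = Mul(Rational(-1, 3), Add(-1, o)) = Add(Rational(1, 3), Mul(Rational(-1, 3), o)))
Function('F')(T, u) = Add(2, T) (Function('F')(T, u) = Add(T, Mul(-1, -2)) = Add(T, 2) = Add(2, T))
Add(Mul(Function('F')(11, 9), 157), Function('b')(12, 5)) = Add(Mul(Add(2, 11), 157), Add(Rational(1, 3), Mul(Rational(-1, 3), 5))) = Add(Mul(13, 157), Add(Rational(1, 3), Rational(-5, 3))) = Add(2041, Rational(-4, 3)) = Rational(6119, 3)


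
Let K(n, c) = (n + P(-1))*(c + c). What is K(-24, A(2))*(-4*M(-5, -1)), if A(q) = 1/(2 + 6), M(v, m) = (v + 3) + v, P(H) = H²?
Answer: -161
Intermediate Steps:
M(v, m) = 3 + 2*v (M(v, m) = (3 + v) + v = 3 + 2*v)
A(q) = ⅛ (A(q) = 1/8 = ⅛)
K(n, c) = 2*c*(1 + n) (K(n, c) = (n + (-1)²)*(c + c) = (n + 1)*(2*c) = (1 + n)*(2*c) = 2*c*(1 + n))
K(-24, A(2))*(-4*M(-5, -1)) = (2*(⅛)*(1 - 24))*(-4*(3 + 2*(-5))) = (2*(⅛)*(-23))*(-4*(3 - 10)) = -(-23)*(-7) = -23/4*28 = -161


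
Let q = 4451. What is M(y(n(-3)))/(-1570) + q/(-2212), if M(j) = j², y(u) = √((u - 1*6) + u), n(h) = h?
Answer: -3480763/1736420 ≈ -2.0046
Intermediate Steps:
y(u) = √(-6 + 2*u) (y(u) = √((u - 6) + u) = √((-6 + u) + u) = √(-6 + 2*u))
M(y(n(-3)))/(-1570) + q/(-2212) = (√(-6 + 2*(-3)))²/(-1570) + 4451/(-2212) = (√(-6 - 6))²*(-1/1570) + 4451*(-1/2212) = (√(-12))²*(-1/1570) - 4451/2212 = (2*I*√3)²*(-1/1570) - 4451/2212 = -12*(-1/1570) - 4451/2212 = 6/785 - 4451/2212 = -3480763/1736420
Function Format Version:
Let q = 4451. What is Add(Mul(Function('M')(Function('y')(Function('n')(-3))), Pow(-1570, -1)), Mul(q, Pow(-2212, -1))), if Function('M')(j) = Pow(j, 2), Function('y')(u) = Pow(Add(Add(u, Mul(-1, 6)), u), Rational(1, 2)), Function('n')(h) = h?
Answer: Rational(-3480763, 1736420) ≈ -2.0046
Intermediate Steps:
Function('y')(u) = Pow(Add(-6, Mul(2, u)), Rational(1, 2)) (Function('y')(u) = Pow(Add(Add(u, -6), u), Rational(1, 2)) = Pow(Add(Add(-6, u), u), Rational(1, 2)) = Pow(Add(-6, Mul(2, u)), Rational(1, 2)))
Add(Mul(Function('M')(Function('y')(Function('n')(-3))), Pow(-1570, -1)), Mul(q, Pow(-2212, -1))) = Add(Mul(Pow(Pow(Add(-6, Mul(2, -3)), Rational(1, 2)), 2), Pow(-1570, -1)), Mul(4451, Pow(-2212, -1))) = Add(Mul(Pow(Pow(Add(-6, -6), Rational(1, 2)), 2), Rational(-1, 1570)), Mul(4451, Rational(-1, 2212))) = Add(Mul(Pow(Pow(-12, Rational(1, 2)), 2), Rational(-1, 1570)), Rational(-4451, 2212)) = Add(Mul(Pow(Mul(2, I, Pow(3, Rational(1, 2))), 2), Rational(-1, 1570)), Rational(-4451, 2212)) = Add(Mul(-12, Rational(-1, 1570)), Rational(-4451, 2212)) = Add(Rational(6, 785), Rational(-4451, 2212)) = Rational(-3480763, 1736420)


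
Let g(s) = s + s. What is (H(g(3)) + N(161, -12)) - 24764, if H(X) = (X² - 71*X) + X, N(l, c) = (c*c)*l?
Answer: -1964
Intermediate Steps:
g(s) = 2*s
N(l, c) = l*c² (N(l, c) = c²*l = l*c²)
H(X) = X² - 70*X
(H(g(3)) + N(161, -12)) - 24764 = ((2*3)*(-70 + 2*3) + 161*(-12)²) - 24764 = (6*(-70 + 6) + 161*144) - 24764 = (6*(-64) + 23184) - 24764 = (-384 + 23184) - 24764 = 22800 - 24764 = -1964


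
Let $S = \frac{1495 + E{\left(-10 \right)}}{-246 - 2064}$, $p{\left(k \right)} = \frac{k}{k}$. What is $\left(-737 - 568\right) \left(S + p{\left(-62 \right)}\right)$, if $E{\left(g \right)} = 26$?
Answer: $- \frac{68643}{154} \approx -445.73$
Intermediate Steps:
$p{\left(k \right)} = 1$
$S = - \frac{507}{770}$ ($S = \frac{1495 + 26}{-246 - 2064} = \frac{1521}{-2310} = 1521 \left(- \frac{1}{2310}\right) = - \frac{507}{770} \approx -0.65844$)
$\left(-737 - 568\right) \left(S + p{\left(-62 \right)}\right) = \left(-737 - 568\right) \left(- \frac{507}{770} + 1\right) = \left(-1305\right) \frac{263}{770} = - \frac{68643}{154}$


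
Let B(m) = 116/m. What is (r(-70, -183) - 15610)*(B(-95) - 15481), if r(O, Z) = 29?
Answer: 22916706191/95 ≈ 2.4123e+8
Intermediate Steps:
(r(-70, -183) - 15610)*(B(-95) - 15481) = (29 - 15610)*(116/(-95) - 15481) = -15581*(116*(-1/95) - 15481) = -15581*(-116/95 - 15481) = -15581*(-1470811/95) = 22916706191/95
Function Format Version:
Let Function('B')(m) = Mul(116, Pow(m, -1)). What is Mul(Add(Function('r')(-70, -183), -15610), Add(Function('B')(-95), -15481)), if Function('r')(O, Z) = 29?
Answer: Rational(22916706191, 95) ≈ 2.4123e+8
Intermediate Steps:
Mul(Add(Function('r')(-70, -183), -15610), Add(Function('B')(-95), -15481)) = Mul(Add(29, -15610), Add(Mul(116, Pow(-95, -1)), -15481)) = Mul(-15581, Add(Mul(116, Rational(-1, 95)), -15481)) = Mul(-15581, Add(Rational(-116, 95), -15481)) = Mul(-15581, Rational(-1470811, 95)) = Rational(22916706191, 95)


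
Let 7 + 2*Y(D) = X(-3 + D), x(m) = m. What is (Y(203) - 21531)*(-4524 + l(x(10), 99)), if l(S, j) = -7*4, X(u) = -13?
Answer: 98054632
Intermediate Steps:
l(S, j) = -28
Y(D) = -10 (Y(D) = -7/2 + (1/2)*(-13) = -7/2 - 13/2 = -10)
(Y(203) - 21531)*(-4524 + l(x(10), 99)) = (-10 - 21531)*(-4524 - 28) = -21541*(-4552) = 98054632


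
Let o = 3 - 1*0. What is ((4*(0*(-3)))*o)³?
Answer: 0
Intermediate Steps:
o = 3 (o = 3 + 0 = 3)
((4*(0*(-3)))*o)³ = ((4*(0*(-3)))*3)³ = ((4*0)*3)³ = (0*3)³ = 0³ = 0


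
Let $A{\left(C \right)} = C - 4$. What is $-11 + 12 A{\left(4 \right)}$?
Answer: $-11$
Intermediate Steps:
$A{\left(C \right)} = -4 + C$ ($A{\left(C \right)} = C - 4 = -4 + C$)
$-11 + 12 A{\left(4 \right)} = -11 + 12 \left(-4 + 4\right) = -11 + 12 \cdot 0 = -11 + 0 = -11$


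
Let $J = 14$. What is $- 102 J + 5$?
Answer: $-1423$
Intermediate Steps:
$- 102 J + 5 = \left(-102\right) 14 + 5 = -1428 + 5 = -1423$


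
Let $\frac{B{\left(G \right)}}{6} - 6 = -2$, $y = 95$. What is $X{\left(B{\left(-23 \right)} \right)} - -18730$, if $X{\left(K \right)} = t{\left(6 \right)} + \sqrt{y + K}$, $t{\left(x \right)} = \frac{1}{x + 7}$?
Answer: $\frac{243491}{13} + \sqrt{119} \approx 18741.0$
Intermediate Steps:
$t{\left(x \right)} = \frac{1}{7 + x}$
$B{\left(G \right)} = 24$ ($B{\left(G \right)} = 36 + 6 \left(-2\right) = 36 - 12 = 24$)
$X{\left(K \right)} = \frac{1}{13} + \sqrt{95 + K}$ ($X{\left(K \right)} = \frac{1}{7 + 6} + \sqrt{95 + K} = \frac{1}{13} + \sqrt{95 + K}$)
$X{\left(B{\left(-23 \right)} \right)} - -18730 = \left(\frac{1}{13} + \sqrt{95 + 24}\right) - -18730 = \left(\frac{1}{13} + \sqrt{119}\right) + 18730 = \frac{243491}{13} + \sqrt{119}$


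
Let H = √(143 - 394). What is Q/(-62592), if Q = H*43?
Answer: -43*I*√251/62592 ≈ -0.010884*I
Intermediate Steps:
H = I*√251 (H = √(-251) = I*√251 ≈ 15.843*I)
Q = 43*I*√251 (Q = (I*√251)*43 = 43*I*√251 ≈ 681.25*I)
Q/(-62592) = (43*I*√251)/(-62592) = (43*I*√251)*(-1/62592) = -43*I*√251/62592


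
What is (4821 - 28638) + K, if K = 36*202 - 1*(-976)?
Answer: -15569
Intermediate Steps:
K = 8248 (K = 7272 + 976 = 8248)
(4821 - 28638) + K = (4821 - 28638) + 8248 = -23817 + 8248 = -15569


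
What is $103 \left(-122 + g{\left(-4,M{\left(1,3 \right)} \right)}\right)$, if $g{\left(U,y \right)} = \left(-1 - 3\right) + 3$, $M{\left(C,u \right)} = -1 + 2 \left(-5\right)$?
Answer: $-12669$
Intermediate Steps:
$M{\left(C,u \right)} = -11$ ($M{\left(C,u \right)} = -1 - 10 = -11$)
$g{\left(U,y \right)} = -1$ ($g{\left(U,y \right)} = -4 + 3 = -1$)
$103 \left(-122 + g{\left(-4,M{\left(1,3 \right)} \right)}\right) = 103 \left(-122 - 1\right) = 103 \left(-123\right) = -12669$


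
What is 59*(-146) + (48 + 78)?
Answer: -8488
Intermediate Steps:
59*(-146) + (48 + 78) = -8614 + 126 = -8488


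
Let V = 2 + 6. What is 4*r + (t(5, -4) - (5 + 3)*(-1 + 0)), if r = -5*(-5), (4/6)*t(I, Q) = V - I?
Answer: 225/2 ≈ 112.50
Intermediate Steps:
V = 8
t(I, Q) = 12 - 3*I/2 (t(I, Q) = 3*(8 - I)/2 = 12 - 3*I/2)
r = 25
4*r + (t(5, -4) - (5 + 3)*(-1 + 0)) = 4*25 + ((12 - 3/2*5) - (5 + 3)*(-1 + 0)) = 100 + ((12 - 15/2) - 8*(-1)) = 100 + (9/2 - 1*(-8)) = 100 + (9/2 + 8) = 100 + 25/2 = 225/2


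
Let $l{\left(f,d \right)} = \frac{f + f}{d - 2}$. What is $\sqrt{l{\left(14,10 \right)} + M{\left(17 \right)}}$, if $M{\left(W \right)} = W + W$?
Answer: $\frac{5 \sqrt{6}}{2} \approx 6.1237$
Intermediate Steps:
$l{\left(f,d \right)} = \frac{2 f}{-2 + d}$
$M{\left(W \right)} = 2 W$
$\sqrt{l{\left(14,10 \right)} + M{\left(17 \right)}} = \sqrt{2 \cdot 14 \frac{1}{-2 + 10} + 2 \cdot 17} = \sqrt{2 \cdot 14 \cdot \frac{1}{8} + 34} = \sqrt{\frac{7}{2} + 34} = \sqrt{\frac{75}{2}} = \frac{5 \sqrt{6}}{2}$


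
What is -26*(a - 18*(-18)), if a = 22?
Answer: -8996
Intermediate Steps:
-26*(a - 18*(-18)) = -26*(22 - 18*(-18)) = -26*(22 + 324) = -26*346 = -8996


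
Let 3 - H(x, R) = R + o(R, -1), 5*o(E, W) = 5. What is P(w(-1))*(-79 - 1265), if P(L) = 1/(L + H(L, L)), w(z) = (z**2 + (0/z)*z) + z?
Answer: -672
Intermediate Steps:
o(E, W) = 1 (o(E, W) = (1/5)*5 = 1)
H(x, R) = 2 - R (H(x, R) = 3 - (R + 1) = 3 - (1 + R) = 3 + (-1 - R) = 2 - R)
w(z) = z + z**2 (w(z) = (z**2 + 0*z) + z = (z**2 + 0) + z = z**2 + z = z + z**2)
P(L) = 1/2 (P(L) = 1/(L + (2 - L)) = 1/2)
P(w(-1))*(-79 - 1265) = (-79 - 1265)/2 = (1/2)*(-1344) = -672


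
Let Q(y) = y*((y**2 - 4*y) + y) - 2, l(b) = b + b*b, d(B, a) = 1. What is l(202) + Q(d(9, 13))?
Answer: 41002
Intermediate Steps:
l(b) = b + b**2
Q(y) = -2 + y*(y**2 - 3*y) (Q(y) = y*(y**2 - 3*y) - 2 = -2 + y*(y**2 - 3*y))
l(202) + Q(d(9, 13)) = 202*(1 + 202) + (-2 + 1**3 - 3*1**2) = 202*203 + (-2 + 1 - 3*1) = 41006 + (-2 + 1 - 3) = 41006 - 4 = 41002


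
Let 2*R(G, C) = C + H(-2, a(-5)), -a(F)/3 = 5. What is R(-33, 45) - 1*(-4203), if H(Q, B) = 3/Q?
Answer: 16899/4 ≈ 4224.8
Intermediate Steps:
a(F) = -15 (a(F) = -3*5 = -15)
R(G, C) = -¾ + C/2 (R(G, C) = (C + 3/(-2))/2 = (C + 3*(-½))/2 = (C - 3/2)/2 = (-3/2 + C)/2 = -¾ + C/2)
R(-33, 45) - 1*(-4203) = (-¾ + (½)*45) - 1*(-4203) = (-¾ + 45/2) + 4203 = 87/4 + 4203 = 16899/4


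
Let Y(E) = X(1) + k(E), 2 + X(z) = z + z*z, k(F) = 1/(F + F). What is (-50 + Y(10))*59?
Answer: -58941/20 ≈ -2947.1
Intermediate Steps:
k(F) = 1/(2*F)
X(z) = -2 + z + z² (X(z) = -2 + (z + z*z) = -2 + (z + z²) = -2 + z + z²)
Y(E) = 1/(2*E) (Y(E) = (-2 + 1 + 1²) + 1/(2*E) = (-2 + 1 + 1) + 1/(2*E) = 0 + 1/(2*E) = 1/(2*E))
(-50 + Y(10))*59 = (-50 + (½)/10)*59 = (-50 + (½)*(⅒))*59 = (-50 + 1/20)*59 = -999/20*59 = -58941/20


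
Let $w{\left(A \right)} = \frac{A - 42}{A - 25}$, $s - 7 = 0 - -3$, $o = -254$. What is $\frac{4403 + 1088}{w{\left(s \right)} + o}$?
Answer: $- \frac{82365}{3778} \approx -21.801$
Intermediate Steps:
$s = 10$ ($s = 7 + \left(0 - -3\right) = 7 + \left(0 + 3\right) = 7 + 3 = 10$)
$w{\left(A \right)} = \frac{-42 + A}{-25 + A}$
$\frac{4403 + 1088}{w{\left(s \right)} + o} = \frac{4403 + 1088}{\frac{-42 + 10}{-25 + 10} - 254} = \frac{5491}{\frac{1}{-15} \left(-32\right) - 254} = \frac{5491}{\left(- \frac{1}{15}\right) \left(-32\right) - 254} = \frac{5491}{\frac{32}{15} - 254} = \frac{5491}{- \frac{3778}{15}} = 5491 \left(- \frac{15}{3778}\right) = - \frac{82365}{3778}$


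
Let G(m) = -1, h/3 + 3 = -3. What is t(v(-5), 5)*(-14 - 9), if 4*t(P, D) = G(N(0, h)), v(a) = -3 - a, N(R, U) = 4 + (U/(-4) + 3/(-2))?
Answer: 23/4 ≈ 5.7500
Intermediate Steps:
h = -18 (h = -9 + 3*(-3) = -9 - 9 = -18)
N(R, U) = 5/2 - U/4 (N(R, U) = 4 + (U*(-1/4) + 3*(-1/2)) = 4 + (-U/4 - 3/2) = 4 + (-3/2 - U/4) = 5/2 - U/4)
t(P, D) = -1/4 (t(P, D) = (1/4)*(-1) = -1/4)
t(v(-5), 5)*(-14 - 9) = -(-14 - 9)/4 = -1/4*(-23) = 23/4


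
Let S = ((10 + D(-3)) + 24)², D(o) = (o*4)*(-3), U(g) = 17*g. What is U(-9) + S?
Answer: 4747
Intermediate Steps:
D(o) = -12*o (D(o) = (4*o)*(-3) = -12*o)
S = 4900 (S = ((10 - 12*(-3)) + 24)² = ((10 + 36) + 24)² = (46 + 24)² = 70² = 4900)
U(-9) + S = 17*(-9) + 4900 = -153 + 4900 = 4747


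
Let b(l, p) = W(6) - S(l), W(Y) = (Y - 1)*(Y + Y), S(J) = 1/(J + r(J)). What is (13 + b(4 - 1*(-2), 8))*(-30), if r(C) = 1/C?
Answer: -80850/37 ≈ -2185.1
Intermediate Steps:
r(C) = 1/C
S(J) = 1/(J + 1/J)
W(Y) = 2*Y*(-1 + Y) (W(Y) = (-1 + Y)*(2*Y) = 2*Y*(-1 + Y))
b(l, p) = 60 - l/(1 + l²) (b(l, p) = 2*6*(-1 + 6) - l/(1 + l²) = 2*6*5 - l/(1 + l²) = 60 - l/(1 + l²))
(13 + b(4 - 1*(-2), 8))*(-30) = (13 + (60 - (4 - 1*(-2)) + 60*(4 - 1*(-2))²)/(1 + (4 - 1*(-2))²))*(-30) = (13 + (60 - (4 + 2) + 60*(4 + 2)²)/(1 + (4 + 2)²))*(-30) = (13 + (60 - 1*6 + 60*6²)/(1 + 6²))*(-30) = (13 + (60 - 6 + 60*36)/(1 + 36))*(-30) = (13 + (60 - 6 + 2160)/37)*(-30) = (13 + (1/37)*2214)*(-30) = (13 + 2214/37)*(-30) = (2695/37)*(-30) = -80850/37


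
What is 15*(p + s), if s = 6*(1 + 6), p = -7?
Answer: 525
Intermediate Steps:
s = 42 (s = 6*7 = 42)
15*(p + s) = 15*(-7 + 42) = 15*35 = 525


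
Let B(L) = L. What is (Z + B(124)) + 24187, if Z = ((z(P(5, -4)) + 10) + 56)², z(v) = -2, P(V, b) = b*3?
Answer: 28407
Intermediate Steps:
P(V, b) = 3*b
Z = 4096 (Z = ((-2 + 10) + 56)² = (8 + 56)² = 64² = 4096)
(Z + B(124)) + 24187 = (4096 + 124) + 24187 = 4220 + 24187 = 28407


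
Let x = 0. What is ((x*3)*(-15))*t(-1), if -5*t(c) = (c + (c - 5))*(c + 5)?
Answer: 0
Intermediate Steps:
t(c) = -(-5 + 2*c)*(5 + c)/5 (t(c) = -(c + (c - 5))*(c + 5)/5 = -(c + (-5 + c))*(5 + c)/5 = -(-5 + 2*c)*(5 + c)/5)
((x*3)*(-15))*t(-1) = ((0*3)*(-15))*(5 - 1*(-1) - ⅖*(-1)²) = (0*(-15))*(5 + 1 - ⅖*1) = 0*(5 + 1 - ⅖) = 0*(28/5) = 0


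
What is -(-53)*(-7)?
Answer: -371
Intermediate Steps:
-(-53)*(-7) = -1*371 = -371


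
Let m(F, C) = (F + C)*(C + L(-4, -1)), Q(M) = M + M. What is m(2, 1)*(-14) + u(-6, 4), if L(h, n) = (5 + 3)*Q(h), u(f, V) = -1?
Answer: 2645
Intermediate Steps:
Q(M) = 2*M
L(h, n) = 16*h (L(h, n) = (5 + 3)*(2*h) = 8*(2*h) = 16*h)
m(F, C) = (-64 + C)*(C + F) (m(F, C) = (F + C)*(C + 16*(-4)) = (C + F)*(C - 64) = (C + F)*(-64 + C) = (-64 + C)*(C + F))
m(2, 1)*(-14) + u(-6, 4) = (1**2 - 64*1 - 64*2 + 1*2)*(-14) - 1 = (1 - 64 - 128 + 2)*(-14) - 1 = -189*(-14) - 1 = 2646 - 1 = 2645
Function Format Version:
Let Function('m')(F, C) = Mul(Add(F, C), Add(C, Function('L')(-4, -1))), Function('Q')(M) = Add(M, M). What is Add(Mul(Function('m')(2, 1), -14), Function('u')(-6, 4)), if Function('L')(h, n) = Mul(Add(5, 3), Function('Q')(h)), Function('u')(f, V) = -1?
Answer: 2645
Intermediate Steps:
Function('Q')(M) = Mul(2, M)
Function('L')(h, n) = Mul(16, h) (Function('L')(h, n) = Mul(Add(5, 3), Mul(2, h)) = Mul(8, Mul(2, h)) = Mul(16, h))
Function('m')(F, C) = Mul(Add(-64, C), Add(C, F)) (Function('m')(F, C) = Mul(Add(F, C), Add(C, Mul(16, -4))) = Mul(Add(C, F), Add(C, -64)) = Mul(Add(C, F), Add(-64, C)) = Mul(Add(-64, C), Add(C, F)))
Add(Mul(Function('m')(2, 1), -14), Function('u')(-6, 4)) = Add(Mul(Add(Pow(1, 2), Mul(-64, 1), Mul(-64, 2), Mul(1, 2)), -14), -1) = Add(Mul(Add(1, -64, -128, 2), -14), -1) = Add(Mul(-189, -14), -1) = Add(2646, -1) = 2645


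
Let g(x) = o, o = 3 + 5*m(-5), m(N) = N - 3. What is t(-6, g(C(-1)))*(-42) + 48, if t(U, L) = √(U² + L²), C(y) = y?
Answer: 48 - 42*√1405 ≈ -1526.3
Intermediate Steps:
m(N) = -3 + N
o = -37 (o = 3 + 5*(-3 - 5) = 3 + 5*(-8) = 3 - 40 = -37)
g(x) = -37
t(U, L) = √(L² + U²)
t(-6, g(C(-1)))*(-42) + 48 = √((-37)² + (-6)²)*(-42) + 48 = √(1369 + 36)*(-42) + 48 = √1405*(-42) + 48 = -42*√1405 + 48 = 48 - 42*√1405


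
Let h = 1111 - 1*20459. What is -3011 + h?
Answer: -22359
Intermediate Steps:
h = -19348 (h = 1111 - 20459 = -19348)
-3011 + h = -3011 - 19348 = -22359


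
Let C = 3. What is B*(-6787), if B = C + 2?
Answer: -33935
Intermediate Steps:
B = 5 (B = 3 + 2 = 5)
B*(-6787) = 5*(-6787) = -33935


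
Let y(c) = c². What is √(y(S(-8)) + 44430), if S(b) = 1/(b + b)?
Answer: √11374081/16 ≈ 210.78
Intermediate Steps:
S(b) = 1/(2*b)
√(y(S(-8)) + 44430) = √(((½)/(-8))² + 44430) = √(((½)*(-⅛))² + 44430) = √((-1/16)² + 44430) = √(1/256 + 44430) = √(11374081/256) = √11374081/16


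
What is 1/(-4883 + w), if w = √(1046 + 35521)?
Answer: -4883/23807122 - 3*√4063/23807122 ≈ -0.00021314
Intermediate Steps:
w = 3*√4063 (w = √36567 = 3*√4063 ≈ 191.23)
1/(-4883 + w) = 1/(-4883 + 3*√4063)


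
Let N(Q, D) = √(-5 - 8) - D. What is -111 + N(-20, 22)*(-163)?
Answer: 3475 - 163*I*√13 ≈ 3475.0 - 587.71*I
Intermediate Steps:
N(Q, D) = -D + I*√13 (N(Q, D) = √(-13) - D = I*√13 - D = -D + I*√13)
-111 + N(-20, 22)*(-163) = -111 + (-1*22 + I*√13)*(-163) = -111 + (-22 + I*√13)*(-163) = -111 + (3586 - 163*I*√13) = 3475 - 163*I*√13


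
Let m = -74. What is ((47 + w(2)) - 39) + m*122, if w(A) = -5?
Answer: -9025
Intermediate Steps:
((47 + w(2)) - 39) + m*122 = ((47 - 5) - 39) - 74*122 = (42 - 39) - 9028 = 3 - 9028 = -9025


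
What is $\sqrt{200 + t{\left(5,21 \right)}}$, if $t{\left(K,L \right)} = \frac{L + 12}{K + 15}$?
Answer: $\frac{\sqrt{20165}}{10} \approx 14.2$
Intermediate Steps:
$t{\left(K,L \right)} = \frac{12 + L}{15 + K}$
$\sqrt{200 + t{\left(5,21 \right)}} = \sqrt{200 + \frac{12 + 21}{15 + 5}} = \sqrt{200 + \frac{1}{20} \cdot 33} = \sqrt{200 + \frac{33}{20}} = \sqrt{\frac{4033}{20}} = \frac{\sqrt{20165}}{10}$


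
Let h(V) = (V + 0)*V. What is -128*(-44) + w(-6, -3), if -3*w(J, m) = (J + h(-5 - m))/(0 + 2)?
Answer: 16897/3 ≈ 5632.3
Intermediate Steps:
h(V) = V² (h(V) = V*V = V²)
w(J, m) = -J/6 - (-5 - m)²/6 (w(J, m) = -(J + (-5 - m)²)/(3*(0 + 2)) = -(J + (-5 - m)²)/(3*2) = -(J/2 + (-5 - m)²/2)/3 = -J/6 - (-5 - m)²/6)
-128*(-44) + w(-6, -3) = -128*(-44) + (-⅙*(-6) - (5 - 3)²/6) = 5632 + (1 - ⅙*2²) = 5632 + (1 - ⅙*4) = 5632 + (1 - ⅔) = 5632 + ⅓ = 16897/3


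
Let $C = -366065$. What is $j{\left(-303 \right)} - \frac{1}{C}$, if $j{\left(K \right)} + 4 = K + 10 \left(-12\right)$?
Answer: $- \frac{156309754}{366065} \approx -427.0$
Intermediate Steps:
$j{\left(K \right)} = -124 + K$ ($j{\left(K \right)} = -4 + \left(K + 10 \left(-12\right)\right) = -4 + \left(K - 120\right) = -4 + \left(-120 + K\right) = -124 + K$)
$j{\left(-303 \right)} - \frac{1}{C} = \left(-124 - 303\right) - \frac{1}{-366065} = -427 - - \frac{1}{366065} = -427 + \frac{1}{366065} = - \frac{156309754}{366065}$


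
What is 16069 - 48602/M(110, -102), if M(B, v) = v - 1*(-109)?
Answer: 63881/7 ≈ 9125.9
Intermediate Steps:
M(B, v) = 109 + v (M(B, v) = v + 109 = 109 + v)
16069 - 48602/M(110, -102) = 16069 - 48602/(109 - 102) = 16069 - 48602/7 = 63881/7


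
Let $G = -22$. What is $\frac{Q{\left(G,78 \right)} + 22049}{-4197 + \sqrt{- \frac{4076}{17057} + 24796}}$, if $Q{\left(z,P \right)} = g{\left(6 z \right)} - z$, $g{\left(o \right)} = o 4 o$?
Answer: $- \frac{2189812336881}{100010951939} - \frac{122356 \sqrt{450881855367}}{100010951939} \approx -22.717$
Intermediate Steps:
$g{\left(o \right)} = 4 o^{2}$ ($g{\left(o \right)} = 4 o o = 4 o^{2}$)
$Q{\left(z,P \right)} = - z + 144 z^{2}$ ($Q{\left(z,P \right)} = 4 \left(6 z\right)^{2} - z = 4 \cdot 36 z^{2} - z = 144 z^{2} - z = - z + 144 z^{2}$)
$\frac{Q{\left(G,78 \right)} + 22049}{-4197 + \sqrt{- \frac{4076}{17057} + 24796}} = \frac{- 22 \left(-1 + 144 \left(-22\right)\right) + 22049}{-4197 + \sqrt{- \frac{4076}{17057} + 24796}} = \frac{- 22 \left(-1 - 3168\right) + 22049}{-4197 + \sqrt{\left(-4076\right) \frac{1}{17057} + 24796}} = \frac{\left(-22\right) \left(-3169\right) + 22049}{-4197 + \sqrt{- \frac{4076}{17057} + 24796}} = \frac{69718 + 22049}{-4197 + \sqrt{\frac{422941296}{17057}}} = \frac{91767}{-4197 + \frac{4 \sqrt{450881855367}}{17057}}$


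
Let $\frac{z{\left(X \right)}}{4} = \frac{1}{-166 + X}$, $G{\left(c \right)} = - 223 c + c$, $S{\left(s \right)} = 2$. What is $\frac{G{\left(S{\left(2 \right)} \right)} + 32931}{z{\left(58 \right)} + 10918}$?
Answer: $\frac{877149}{294785} \approx 2.9756$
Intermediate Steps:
$G{\left(c \right)} = - 222 c$
$z{\left(X \right)} = \frac{4}{-166 + X}$
$\frac{G{\left(S{\left(2 \right)} \right)} + 32931}{z{\left(58 \right)} + 10918} = \frac{\left(-222\right) 2 + 32931}{\frac{4}{-166 + 58} + 10918} = \frac{-444 + 32931}{\frac{4}{-108} + 10918} = \frac{32487}{4 \left(- \frac{1}{108}\right) + 10918} = \frac{32487}{- \frac{1}{27} + 10918} = \frac{32487}{\frac{294785}{27}} = 32487 \cdot \frac{27}{294785} = \frac{877149}{294785}$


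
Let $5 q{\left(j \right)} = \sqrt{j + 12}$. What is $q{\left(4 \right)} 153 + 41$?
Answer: $\frac{817}{5} \approx 163.4$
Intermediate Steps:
$q{\left(j \right)} = \frac{\sqrt{12 + j}}{5}$ ($q{\left(j \right)} = \frac{\sqrt{j + 12}}{5} = \frac{\sqrt{12 + j}}{5}$)
$q{\left(4 \right)} 153 + 41 = \frac{\sqrt{12 + 4}}{5} \cdot 153 + 41 = \frac{\sqrt{16}}{5} \cdot 153 + 41 = \frac{1}{5} \cdot 4 \cdot 153 + 41 = \frac{4}{5} \cdot 153 + 41 = \frac{612}{5} + 41 = \frac{817}{5}$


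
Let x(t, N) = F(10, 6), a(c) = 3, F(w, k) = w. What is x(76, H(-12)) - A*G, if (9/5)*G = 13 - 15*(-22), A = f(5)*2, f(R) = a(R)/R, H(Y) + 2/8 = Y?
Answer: -656/3 ≈ -218.67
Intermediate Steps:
H(Y) = -1/4 + Y
f(R) = 3/R
x(t, N) = 10
A = 6/5 (A = (3/5)*2 = 6/5 ≈ 1.2000)
G = 1715/9 (G = 5*(13 - 15*(-22))/9 = 5*(13 + 330)/9 = (5/9)*343 = 1715/9 ≈ 190.56)
x(76, H(-12)) - A*G = 10 - 6*1715/(5*9) = 10 - 1*686/3 = 10 - 686/3 = -656/3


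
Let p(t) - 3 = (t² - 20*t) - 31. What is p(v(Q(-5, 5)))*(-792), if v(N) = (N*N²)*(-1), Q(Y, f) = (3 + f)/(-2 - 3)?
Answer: 1152641952/15625 ≈ 73769.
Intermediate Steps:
Q(Y, f) = -⅗ - f/5 (Q(Y, f) = (3 + f)/(-5) = (3 + f)*(-⅕) = -⅗ - f/5)
v(N) = -N³ (v(N) = N³*(-1) = -N³)
p(t) = -28 + t² - 20*t (p(t) = 3 + ((t² - 20*t) - 31) = 3 + (-31 + t² - 20*t) = -28 + t² - 20*t)
p(v(Q(-5, 5)))*(-792) = (-28 + (-(-⅗ - ⅕*5)³)² - (-20)*(-⅗ - ⅕*5)³)*(-792) = (-28 + (-(-⅗ - 1)³)² - (-20)*(-⅗ - 1)³)*(-792) = (-28 + (-(-8/5)³)² - (-20)*(-8/5)³)*(-792) = (-28 + (-1*(-512/125))² - (-20)*(-512)/125)*(-792) = (-28 + (512/125)² - 20*512/125)*(-792) = (-28 + 262144/15625 - 2048/25)*(-792) = -1455356/15625*(-792) = 1152641952/15625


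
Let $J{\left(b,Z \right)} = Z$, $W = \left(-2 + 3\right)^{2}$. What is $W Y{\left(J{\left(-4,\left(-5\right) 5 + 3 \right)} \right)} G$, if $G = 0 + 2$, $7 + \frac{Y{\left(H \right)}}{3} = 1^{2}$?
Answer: $-36$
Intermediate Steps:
$W = 1$ ($W = 1^{2} = 1$)
$Y{\left(H \right)} = -18$ ($Y{\left(H \right)} = -21 + 3 \cdot 1^{2} = -21 + 3 \cdot 1 = -21 + 3 = -18$)
$G = 2$
$W Y{\left(J{\left(-4,\left(-5\right) 5 + 3 \right)} \right)} G = 1 \left(-18\right) 2 = \left(-18\right) 2 = -36$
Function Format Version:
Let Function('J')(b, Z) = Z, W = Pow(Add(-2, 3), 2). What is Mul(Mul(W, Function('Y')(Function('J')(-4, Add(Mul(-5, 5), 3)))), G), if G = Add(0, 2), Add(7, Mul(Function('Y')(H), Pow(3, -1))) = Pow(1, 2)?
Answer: -36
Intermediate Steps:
W = 1 (W = Pow(1, 2) = 1)
Function('Y')(H) = -18 (Function('Y')(H) = Add(-21, Mul(3, Pow(1, 2))) = Add(-21, Mul(3, 1)) = Add(-21, 3) = -18)
G = 2
Mul(Mul(W, Function('Y')(Function('J')(-4, Add(Mul(-5, 5), 3)))), G) = Mul(Mul(1, -18), 2) = Mul(-18, 2) = -36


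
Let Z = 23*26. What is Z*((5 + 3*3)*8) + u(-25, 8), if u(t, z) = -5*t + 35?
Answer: 67136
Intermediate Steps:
Z = 598
u(t, z) = 35 - 5*t
Z*((5 + 3*3)*8) + u(-25, 8) = 598*((5 + 3*3)*8) + (35 - 5*(-25)) = 598*((5 + 9)*8) + (35 + 125) = 598*(14*8) + 160 = 598*112 + 160 = 66976 + 160 = 67136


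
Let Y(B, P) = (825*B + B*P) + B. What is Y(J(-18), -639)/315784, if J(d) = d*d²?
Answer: -136323/39473 ≈ -3.4536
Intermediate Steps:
J(d) = d³
Y(B, P) = 826*B + B*P
Y(J(-18), -639)/315784 = ((-18)³*(826 - 639))/315784 = -5832*187*(1/315784) = -1090584*1/315784 = -136323/39473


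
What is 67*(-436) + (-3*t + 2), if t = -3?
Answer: -29201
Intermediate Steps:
67*(-436) + (-3*t + 2) = 67*(-436) + (-3*(-3) + 2) = -29212 + (9 + 2) = -29212 + 11 = -29201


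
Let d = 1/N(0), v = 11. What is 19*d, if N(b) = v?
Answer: 19/11 ≈ 1.7273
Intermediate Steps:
N(b) = 11
d = 1/11 ≈ 0.090909
19*d = 19*(1/11) = 19/11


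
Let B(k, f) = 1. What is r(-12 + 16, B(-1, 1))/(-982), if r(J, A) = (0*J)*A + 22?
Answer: -11/491 ≈ -0.022403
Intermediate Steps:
r(J, A) = 22 (r(J, A) = 0*A + 22 = 0 + 22 = 22)
r(-12 + 16, B(-1, 1))/(-982) = 22/(-982) = 22*(-1/982) = -11/491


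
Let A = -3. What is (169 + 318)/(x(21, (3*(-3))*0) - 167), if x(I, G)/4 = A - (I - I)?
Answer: -487/179 ≈ -2.7207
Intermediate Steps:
x(I, G) = -12 (x(I, G) = 4*(-3 - (I - I)) = 4*(-3 - 1*0) = 4*(-3 + 0) = 4*(-3) = -12)
(169 + 318)/(x(21, (3*(-3))*0) - 167) = (169 + 318)/(-12 - 167) = 487/(-179) = 487*(-1/179) = -487/179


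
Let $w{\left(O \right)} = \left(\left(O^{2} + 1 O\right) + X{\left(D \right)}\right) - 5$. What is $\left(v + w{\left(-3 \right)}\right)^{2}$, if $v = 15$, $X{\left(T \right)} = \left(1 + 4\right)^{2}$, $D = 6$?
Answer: $1681$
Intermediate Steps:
$X{\left(T \right)} = 25$ ($X{\left(T \right)} = 5^{2} = 25$)
$w{\left(O \right)} = 20 + O + O^{2}$ ($w{\left(O \right)} = \left(\left(O^{2} + 1 O\right) + 25\right) - 5 = \left(\left(O^{2} + O\right) + 25\right) - 5 = \left(\left(O + O^{2}\right) + 25\right) - 5 = \left(25 + O + O^{2}\right) - 5 = 20 + O + O^{2}$)
$\left(v + w{\left(-3 \right)}\right)^{2} = \left(15 + \left(20 - 3 + \left(-3\right)^{2}\right)\right)^{2} = \left(15 + \left(20 - 3 + 9\right)\right)^{2} = \left(15 + 26\right)^{2} = 41^{2} = 1681$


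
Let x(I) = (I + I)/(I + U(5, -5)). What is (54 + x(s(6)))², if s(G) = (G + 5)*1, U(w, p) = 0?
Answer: 3136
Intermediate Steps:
s(G) = 5 + G (s(G) = (5 + G)*1 = 5 + G)
x(I) = 2 (x(I) = (I + I)/(I + 0) = (2*I)/I = 2)
(54 + x(s(6)))² = (54 + 2)² = 56² = 3136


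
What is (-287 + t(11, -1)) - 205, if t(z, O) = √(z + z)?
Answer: -492 + √22 ≈ -487.31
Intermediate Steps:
t(z, O) = √2*√z (t(z, O) = √(2*z) = √2*√z)
(-287 + t(11, -1)) - 205 = (-287 + √2*√11) - 205 = (-287 + √22) - 205 = -492 + √22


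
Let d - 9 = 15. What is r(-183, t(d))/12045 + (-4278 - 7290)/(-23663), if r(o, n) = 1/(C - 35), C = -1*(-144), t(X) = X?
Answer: 15187708703/31067271015 ≈ 0.48887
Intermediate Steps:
d = 24 (d = 9 + 15 = 24)
C = 144
r(o, n) = 1/109 (r(o, n) = 1/(144 - 35) = 1/109)
r(-183, t(d))/12045 + (-4278 - 7290)/(-23663) = (1/109)/12045 + (-4278 - 7290)/(-23663) = (1/109)*(1/12045) - 11568*(-1/23663) = 1/1312905 + 11568/23663 = 15187708703/31067271015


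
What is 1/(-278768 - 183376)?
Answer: -1/462144 ≈ -2.1638e-6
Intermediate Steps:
1/(-278768 - 183376) = 1/(-462144) = -1/462144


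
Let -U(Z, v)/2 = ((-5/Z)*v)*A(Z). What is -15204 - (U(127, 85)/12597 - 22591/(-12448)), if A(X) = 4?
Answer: -17812762063781/1171443936 ≈ -15206.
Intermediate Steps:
U(Z, v) = 40*v/Z (U(Z, v) = -2*(-5/Z)*v*4 = -2*(-5*v/Z)*4 = -(-40)*v/Z = 40*v/Z)
-15204 - (U(127, 85)/12597 - 22591/(-12448)) = -15204 - ((40*85/127)/12597 - 22591/(-12448)) = -15204 - ((40*85*(1/127))*(1/12597) - 22591*(-1/12448)) = -15204 - ((3400/127)*(1/12597) + 22591/12448) = -15204 - (200/94107 + 22591/12448) = -15204 - 1*2128460837/1171443936 = -15204 - 2128460837/1171443936 = -17812762063781/1171443936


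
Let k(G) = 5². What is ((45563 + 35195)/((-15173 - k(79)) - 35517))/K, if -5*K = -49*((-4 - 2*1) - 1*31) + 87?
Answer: 40379/9635850 ≈ 0.0041905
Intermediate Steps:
k(G) = 25
K = -380 (K = -(-49*((-4 - 2*1) - 1*31) + 87)/5 = -(-49*((-4 - 2) - 31) + 87)/5 = -(-49*(-6 - 31) + 87)/5 = -(-49*(-37) + 87)/5 = -(1813 + 87)/5 = -⅕*1900 = -380)
((45563 + 35195)/((-15173 - k(79)) - 35517))/K = ((45563 + 35195)/((-15173 - 1*25) - 35517))/(-380) = (80758/((-15173 - 25) - 35517))*(-1/380) = (80758/(-15198 - 35517))*(-1/380) = (80758/(-50715))*(-1/380) = (80758*(-1/50715))*(-1/380) = -80758/50715*(-1/380) = 40379/9635850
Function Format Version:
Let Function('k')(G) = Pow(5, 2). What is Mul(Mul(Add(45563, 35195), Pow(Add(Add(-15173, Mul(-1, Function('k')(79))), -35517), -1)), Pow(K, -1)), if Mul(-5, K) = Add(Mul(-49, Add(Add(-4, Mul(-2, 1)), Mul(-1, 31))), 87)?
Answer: Rational(40379, 9635850) ≈ 0.0041905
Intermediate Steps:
Function('k')(G) = 25
K = -380 (K = Mul(Rational(-1, 5), Add(Mul(-49, Add(Add(-4, Mul(-2, 1)), Mul(-1, 31))), 87)) = Mul(Rational(-1, 5), Add(Mul(-49, Add(Add(-4, -2), -31)), 87)) = Mul(Rational(-1, 5), Add(Mul(-49, Add(-6, -31)), 87)) = Mul(Rational(-1, 5), Add(Mul(-49, -37), 87)) = Mul(Rational(-1, 5), Add(1813, 87)) = Mul(Rational(-1, 5), 1900) = -380)
Mul(Mul(Add(45563, 35195), Pow(Add(Add(-15173, Mul(-1, Function('k')(79))), -35517), -1)), Pow(K, -1)) = Mul(Mul(Add(45563, 35195), Pow(Add(Add(-15173, Mul(-1, 25)), -35517), -1)), Pow(-380, -1)) = Mul(Mul(80758, Pow(Add(Add(-15173, -25), -35517), -1)), Rational(-1, 380)) = Mul(Mul(80758, Pow(Add(-15198, -35517), -1)), Rational(-1, 380)) = Mul(Mul(80758, Pow(-50715, -1)), Rational(-1, 380)) = Mul(Mul(80758, Rational(-1, 50715)), Rational(-1, 380)) = Mul(Rational(-80758, 50715), Rational(-1, 380)) = Rational(40379, 9635850)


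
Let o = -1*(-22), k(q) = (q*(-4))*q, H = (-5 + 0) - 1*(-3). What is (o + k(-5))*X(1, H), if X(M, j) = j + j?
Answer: 312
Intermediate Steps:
H = -2 (H = -5 + 3 = -2)
k(q) = -4*q² (k(q) = (-4*q)*q = -4*q²)
X(M, j) = 2*j
o = 22
(o + k(-5))*X(1, H) = (22 - 4*(-5)²)*(2*(-2)) = (22 - 4*25)*(-4) = (22 - 100)*(-4) = -78*(-4) = 312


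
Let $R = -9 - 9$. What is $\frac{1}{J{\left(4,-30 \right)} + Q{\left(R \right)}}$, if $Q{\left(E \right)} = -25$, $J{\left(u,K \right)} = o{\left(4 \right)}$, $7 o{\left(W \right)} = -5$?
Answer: $- \frac{7}{180} \approx -0.038889$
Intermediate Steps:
$o{\left(W \right)} = - \frac{5}{7}$ ($o{\left(W \right)} = \frac{1}{7} \left(-5\right) = - \frac{5}{7}$)
$J{\left(u,K \right)} = - \frac{5}{7}$
$R = -18$
$\frac{1}{J{\left(4,-30 \right)} + Q{\left(R \right)}} = \frac{1}{- \frac{5}{7} - 25} = \frac{1}{- \frac{180}{7}} = - \frac{7}{180}$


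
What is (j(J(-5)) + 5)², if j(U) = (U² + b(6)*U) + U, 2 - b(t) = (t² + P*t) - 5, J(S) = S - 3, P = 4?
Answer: 235225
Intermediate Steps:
J(S) = -3 + S
b(t) = 7 - t² - 4*t (b(t) = 2 - ((t² + 4*t) - 5) = 2 - (-5 + t² + 4*t) = 2 + (5 - t² - 4*t) = 7 - t² - 4*t)
j(U) = U² - 52*U (j(U) = (U² + (7 - 1*6² - 4*6)*U) + U = (U² + (7 - 1*36 - 24)*U) + U = (U² + (7 - 36 - 24)*U) + U = (U² - 53*U) + U = U² - 52*U)
(j(J(-5)) + 5)² = ((-3 - 5)*(-52 + (-3 - 5)) + 5)² = (-8*(-52 - 8) + 5)² = (-8*(-60) + 5)² = (480 + 5)² = 485² = 235225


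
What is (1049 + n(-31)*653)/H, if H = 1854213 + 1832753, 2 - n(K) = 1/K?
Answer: 36829/57147973 ≈ 0.00064445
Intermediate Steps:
n(K) = 2 - 1/K
H = 3686966
(1049 + n(-31)*653)/H = (1049 + (2 - 1/(-31))*653)/3686966 = (1049 + (2 - 1*(-1/31))*653)*(1/3686966) = (1049 + (2 + 1/31)*653)*(1/3686966) = (1049 + (63/31)*653)*(1/3686966) = (1049 + 41139/31)*(1/3686966) = (73658/31)*(1/3686966) = 36829/57147973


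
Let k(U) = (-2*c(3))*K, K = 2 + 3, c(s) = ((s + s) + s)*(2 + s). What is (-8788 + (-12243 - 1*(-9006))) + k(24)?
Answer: -12475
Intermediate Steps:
c(s) = 3*s*(2 + s) (c(s) = (2*s + s)*(2 + s) = (3*s)*(2 + s) = 3*s*(2 + s))
K = 5
k(U) = -450 (k(U) = -6*3*(2 + 3)*5 = -6*3*5*5 = -2*45*5 = -90*5 = -450)
(-8788 + (-12243 - 1*(-9006))) + k(24) = (-8788 + (-12243 - 1*(-9006))) - 450 = (-8788 + (-12243 + 9006)) - 450 = (-8788 - 3237) - 450 = -12025 - 450 = -12475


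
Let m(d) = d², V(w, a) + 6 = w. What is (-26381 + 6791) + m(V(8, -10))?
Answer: -19586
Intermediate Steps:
V(w, a) = -6 + w
(-26381 + 6791) + m(V(8, -10)) = (-26381 + 6791) + (-6 + 8)² = -19590 + 2² = -19590 + 4 = -19586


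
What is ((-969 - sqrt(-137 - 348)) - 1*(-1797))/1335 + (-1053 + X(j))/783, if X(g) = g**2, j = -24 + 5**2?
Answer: -252032/348435 - I*sqrt(485)/1335 ≈ -0.72333 - 0.016496*I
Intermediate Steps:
j = 1 (j = -24 + 25 = 1)
((-969 - sqrt(-137 - 348)) - 1*(-1797))/1335 + (-1053 + X(j))/783 = ((-969 - sqrt(-137 - 348)) - 1*(-1797))/1335 + (-1053 + 1**2)/783 = ((-969 - sqrt(-485)) + 1797)*(1/1335) + (-1053 + 1)*(1/783) = ((-969 - I*sqrt(485)) + 1797)*(1/1335) - 1052*1/783 = ((-969 - I*sqrt(485)) + 1797)*(1/1335) - 1052/783 = (828 - I*sqrt(485))*(1/1335) - 1052/783 = (276/445 - I*sqrt(485)/1335) - 1052/783 = -252032/348435 - I*sqrt(485)/1335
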